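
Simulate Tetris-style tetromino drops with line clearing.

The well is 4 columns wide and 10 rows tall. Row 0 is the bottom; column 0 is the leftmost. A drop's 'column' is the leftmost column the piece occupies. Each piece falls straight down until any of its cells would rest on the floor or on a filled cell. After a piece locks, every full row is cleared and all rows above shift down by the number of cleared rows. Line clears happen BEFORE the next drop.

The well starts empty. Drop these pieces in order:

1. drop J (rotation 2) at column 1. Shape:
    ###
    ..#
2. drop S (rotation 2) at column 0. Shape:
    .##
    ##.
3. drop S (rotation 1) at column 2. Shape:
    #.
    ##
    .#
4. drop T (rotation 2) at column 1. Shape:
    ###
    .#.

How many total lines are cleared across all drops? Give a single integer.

Drop 1: J rot2 at col 1 lands with bottom-row=0; cleared 0 line(s) (total 0); column heights now [0 2 2 2], max=2
Drop 2: S rot2 at col 0 lands with bottom-row=2; cleared 0 line(s) (total 0); column heights now [3 4 4 2], max=4
Drop 3: S rot1 at col 2 lands with bottom-row=3; cleared 0 line(s) (total 0); column heights now [3 4 6 5], max=6
Drop 4: T rot2 at col 1 lands with bottom-row=6; cleared 0 line(s) (total 0); column heights now [3 8 8 8], max=8

Answer: 0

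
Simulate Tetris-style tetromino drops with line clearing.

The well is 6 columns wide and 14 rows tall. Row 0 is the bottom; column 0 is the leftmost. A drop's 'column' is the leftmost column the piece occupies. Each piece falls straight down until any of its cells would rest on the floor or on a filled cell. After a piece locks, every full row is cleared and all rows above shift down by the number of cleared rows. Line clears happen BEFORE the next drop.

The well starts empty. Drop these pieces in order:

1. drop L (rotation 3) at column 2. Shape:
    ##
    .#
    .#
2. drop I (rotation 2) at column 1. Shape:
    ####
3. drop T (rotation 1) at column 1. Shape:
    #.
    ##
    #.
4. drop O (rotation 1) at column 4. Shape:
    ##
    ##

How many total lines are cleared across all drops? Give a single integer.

Answer: 0

Derivation:
Drop 1: L rot3 at col 2 lands with bottom-row=0; cleared 0 line(s) (total 0); column heights now [0 0 3 3 0 0], max=3
Drop 2: I rot2 at col 1 lands with bottom-row=3; cleared 0 line(s) (total 0); column heights now [0 4 4 4 4 0], max=4
Drop 3: T rot1 at col 1 lands with bottom-row=4; cleared 0 line(s) (total 0); column heights now [0 7 6 4 4 0], max=7
Drop 4: O rot1 at col 4 lands with bottom-row=4; cleared 0 line(s) (total 0); column heights now [0 7 6 4 6 6], max=7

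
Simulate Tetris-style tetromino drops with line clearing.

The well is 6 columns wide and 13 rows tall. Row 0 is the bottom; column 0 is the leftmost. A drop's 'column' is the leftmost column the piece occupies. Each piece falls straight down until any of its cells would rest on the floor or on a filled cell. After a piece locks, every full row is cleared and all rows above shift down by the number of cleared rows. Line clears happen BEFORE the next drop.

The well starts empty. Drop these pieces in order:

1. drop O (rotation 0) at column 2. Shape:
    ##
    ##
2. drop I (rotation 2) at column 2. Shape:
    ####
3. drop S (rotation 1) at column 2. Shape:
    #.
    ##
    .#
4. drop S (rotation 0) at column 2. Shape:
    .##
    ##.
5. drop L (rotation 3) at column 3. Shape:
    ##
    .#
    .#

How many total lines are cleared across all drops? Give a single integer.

Drop 1: O rot0 at col 2 lands with bottom-row=0; cleared 0 line(s) (total 0); column heights now [0 0 2 2 0 0], max=2
Drop 2: I rot2 at col 2 lands with bottom-row=2; cleared 0 line(s) (total 0); column heights now [0 0 3 3 3 3], max=3
Drop 3: S rot1 at col 2 lands with bottom-row=3; cleared 0 line(s) (total 0); column heights now [0 0 6 5 3 3], max=6
Drop 4: S rot0 at col 2 lands with bottom-row=6; cleared 0 line(s) (total 0); column heights now [0 0 7 8 8 3], max=8
Drop 5: L rot3 at col 3 lands with bottom-row=8; cleared 0 line(s) (total 0); column heights now [0 0 7 11 11 3], max=11

Answer: 0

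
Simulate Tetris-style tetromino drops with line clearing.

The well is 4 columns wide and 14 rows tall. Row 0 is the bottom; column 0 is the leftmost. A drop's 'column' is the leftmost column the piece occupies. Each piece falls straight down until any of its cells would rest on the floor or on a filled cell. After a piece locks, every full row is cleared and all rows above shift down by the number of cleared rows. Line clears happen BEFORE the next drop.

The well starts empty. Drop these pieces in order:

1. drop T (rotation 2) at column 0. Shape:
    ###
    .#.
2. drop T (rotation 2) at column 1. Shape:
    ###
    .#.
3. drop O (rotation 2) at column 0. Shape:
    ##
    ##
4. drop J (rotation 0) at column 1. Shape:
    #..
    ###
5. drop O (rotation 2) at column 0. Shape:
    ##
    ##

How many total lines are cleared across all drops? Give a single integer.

Answer: 0

Derivation:
Drop 1: T rot2 at col 0 lands with bottom-row=0; cleared 0 line(s) (total 0); column heights now [2 2 2 0], max=2
Drop 2: T rot2 at col 1 lands with bottom-row=2; cleared 0 line(s) (total 0); column heights now [2 4 4 4], max=4
Drop 3: O rot2 at col 0 lands with bottom-row=4; cleared 0 line(s) (total 0); column heights now [6 6 4 4], max=6
Drop 4: J rot0 at col 1 lands with bottom-row=6; cleared 0 line(s) (total 0); column heights now [6 8 7 7], max=8
Drop 5: O rot2 at col 0 lands with bottom-row=8; cleared 0 line(s) (total 0); column heights now [10 10 7 7], max=10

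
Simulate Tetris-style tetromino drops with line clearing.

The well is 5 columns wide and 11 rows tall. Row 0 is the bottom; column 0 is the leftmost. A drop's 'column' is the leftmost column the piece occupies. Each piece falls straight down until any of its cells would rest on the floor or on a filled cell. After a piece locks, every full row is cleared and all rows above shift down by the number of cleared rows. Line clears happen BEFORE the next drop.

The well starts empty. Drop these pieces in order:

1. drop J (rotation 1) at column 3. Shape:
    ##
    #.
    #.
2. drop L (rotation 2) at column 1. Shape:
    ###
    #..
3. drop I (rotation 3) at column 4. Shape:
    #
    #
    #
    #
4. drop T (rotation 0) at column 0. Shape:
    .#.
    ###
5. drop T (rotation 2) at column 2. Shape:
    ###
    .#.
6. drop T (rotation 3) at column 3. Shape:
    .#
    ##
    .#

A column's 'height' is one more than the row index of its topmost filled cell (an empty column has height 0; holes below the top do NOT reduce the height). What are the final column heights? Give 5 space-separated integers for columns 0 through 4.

Drop 1: J rot1 at col 3 lands with bottom-row=0; cleared 0 line(s) (total 0); column heights now [0 0 0 3 3], max=3
Drop 2: L rot2 at col 1 lands with bottom-row=2; cleared 0 line(s) (total 0); column heights now [0 4 4 4 3], max=4
Drop 3: I rot3 at col 4 lands with bottom-row=3; cleared 0 line(s) (total 0); column heights now [0 4 4 4 7], max=7
Drop 4: T rot0 at col 0 lands with bottom-row=4; cleared 0 line(s) (total 0); column heights now [5 6 5 4 7], max=7
Drop 5: T rot2 at col 2 lands with bottom-row=6; cleared 0 line(s) (total 0); column heights now [5 6 8 8 8], max=8
Drop 6: T rot3 at col 3 lands with bottom-row=8; cleared 0 line(s) (total 0); column heights now [5 6 8 10 11], max=11

Answer: 5 6 8 10 11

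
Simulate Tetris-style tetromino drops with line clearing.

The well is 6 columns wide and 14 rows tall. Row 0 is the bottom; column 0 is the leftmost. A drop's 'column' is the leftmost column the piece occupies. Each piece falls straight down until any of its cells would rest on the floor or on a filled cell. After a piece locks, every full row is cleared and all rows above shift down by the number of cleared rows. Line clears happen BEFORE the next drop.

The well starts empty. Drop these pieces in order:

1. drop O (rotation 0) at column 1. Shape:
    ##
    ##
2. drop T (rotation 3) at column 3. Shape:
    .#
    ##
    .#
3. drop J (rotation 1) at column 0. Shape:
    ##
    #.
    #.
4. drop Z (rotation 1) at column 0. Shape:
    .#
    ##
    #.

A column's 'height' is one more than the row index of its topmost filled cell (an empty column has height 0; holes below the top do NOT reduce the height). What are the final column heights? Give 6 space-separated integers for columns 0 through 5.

Drop 1: O rot0 at col 1 lands with bottom-row=0; cleared 0 line(s) (total 0); column heights now [0 2 2 0 0 0], max=2
Drop 2: T rot3 at col 3 lands with bottom-row=0; cleared 0 line(s) (total 0); column heights now [0 2 2 2 3 0], max=3
Drop 3: J rot1 at col 0 lands with bottom-row=0; cleared 0 line(s) (total 0); column heights now [3 3 2 2 3 0], max=3
Drop 4: Z rot1 at col 0 lands with bottom-row=3; cleared 0 line(s) (total 0); column heights now [5 6 2 2 3 0], max=6

Answer: 5 6 2 2 3 0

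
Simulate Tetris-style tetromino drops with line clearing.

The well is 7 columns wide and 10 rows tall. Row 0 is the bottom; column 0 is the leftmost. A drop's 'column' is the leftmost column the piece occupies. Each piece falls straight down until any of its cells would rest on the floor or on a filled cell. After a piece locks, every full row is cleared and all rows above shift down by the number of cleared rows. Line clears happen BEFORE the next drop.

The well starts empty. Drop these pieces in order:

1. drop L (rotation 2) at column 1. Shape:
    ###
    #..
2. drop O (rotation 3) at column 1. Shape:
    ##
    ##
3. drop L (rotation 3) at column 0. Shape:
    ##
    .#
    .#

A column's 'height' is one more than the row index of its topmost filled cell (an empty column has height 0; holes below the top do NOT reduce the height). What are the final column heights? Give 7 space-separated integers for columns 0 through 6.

Answer: 7 7 4 2 0 0 0

Derivation:
Drop 1: L rot2 at col 1 lands with bottom-row=0; cleared 0 line(s) (total 0); column heights now [0 2 2 2 0 0 0], max=2
Drop 2: O rot3 at col 1 lands with bottom-row=2; cleared 0 line(s) (total 0); column heights now [0 4 4 2 0 0 0], max=4
Drop 3: L rot3 at col 0 lands with bottom-row=4; cleared 0 line(s) (total 0); column heights now [7 7 4 2 0 0 0], max=7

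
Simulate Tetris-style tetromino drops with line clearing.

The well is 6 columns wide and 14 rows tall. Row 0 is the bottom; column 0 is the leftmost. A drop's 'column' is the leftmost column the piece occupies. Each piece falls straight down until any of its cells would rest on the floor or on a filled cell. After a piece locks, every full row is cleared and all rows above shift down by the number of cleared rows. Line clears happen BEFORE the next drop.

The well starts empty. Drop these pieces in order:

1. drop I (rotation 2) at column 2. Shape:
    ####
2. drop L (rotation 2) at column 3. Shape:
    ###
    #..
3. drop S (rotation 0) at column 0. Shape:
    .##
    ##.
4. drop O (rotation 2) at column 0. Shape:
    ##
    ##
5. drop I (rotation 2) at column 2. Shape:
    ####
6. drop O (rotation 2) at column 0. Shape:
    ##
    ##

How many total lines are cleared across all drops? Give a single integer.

Answer: 2

Derivation:
Drop 1: I rot2 at col 2 lands with bottom-row=0; cleared 0 line(s) (total 0); column heights now [0 0 1 1 1 1], max=1
Drop 2: L rot2 at col 3 lands with bottom-row=1; cleared 0 line(s) (total 0); column heights now [0 0 1 3 3 3], max=3
Drop 3: S rot0 at col 0 lands with bottom-row=0; cleared 1 line(s) (total 1); column heights now [0 1 1 2 2 2], max=2
Drop 4: O rot2 at col 0 lands with bottom-row=1; cleared 0 line(s) (total 1); column heights now [3 3 1 2 2 2], max=3
Drop 5: I rot2 at col 2 lands with bottom-row=2; cleared 1 line(s) (total 2); column heights now [2 2 1 2 2 2], max=2
Drop 6: O rot2 at col 0 lands with bottom-row=2; cleared 0 line(s) (total 2); column heights now [4 4 1 2 2 2], max=4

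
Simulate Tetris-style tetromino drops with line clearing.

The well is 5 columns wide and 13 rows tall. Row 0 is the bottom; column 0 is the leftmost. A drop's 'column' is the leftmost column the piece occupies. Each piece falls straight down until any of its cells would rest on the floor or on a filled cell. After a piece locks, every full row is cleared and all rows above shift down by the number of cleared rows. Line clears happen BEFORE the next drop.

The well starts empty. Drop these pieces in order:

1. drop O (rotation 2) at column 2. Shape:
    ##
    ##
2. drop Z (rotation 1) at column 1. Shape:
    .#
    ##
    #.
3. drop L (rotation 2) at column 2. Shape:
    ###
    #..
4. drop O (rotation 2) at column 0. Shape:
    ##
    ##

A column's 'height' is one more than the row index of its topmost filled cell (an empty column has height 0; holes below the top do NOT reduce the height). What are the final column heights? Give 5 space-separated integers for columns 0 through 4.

Drop 1: O rot2 at col 2 lands with bottom-row=0; cleared 0 line(s) (total 0); column heights now [0 0 2 2 0], max=2
Drop 2: Z rot1 at col 1 lands with bottom-row=1; cleared 0 line(s) (total 0); column heights now [0 3 4 2 0], max=4
Drop 3: L rot2 at col 2 lands with bottom-row=4; cleared 0 line(s) (total 0); column heights now [0 3 6 6 6], max=6
Drop 4: O rot2 at col 0 lands with bottom-row=3; cleared 0 line(s) (total 0); column heights now [5 5 6 6 6], max=6

Answer: 5 5 6 6 6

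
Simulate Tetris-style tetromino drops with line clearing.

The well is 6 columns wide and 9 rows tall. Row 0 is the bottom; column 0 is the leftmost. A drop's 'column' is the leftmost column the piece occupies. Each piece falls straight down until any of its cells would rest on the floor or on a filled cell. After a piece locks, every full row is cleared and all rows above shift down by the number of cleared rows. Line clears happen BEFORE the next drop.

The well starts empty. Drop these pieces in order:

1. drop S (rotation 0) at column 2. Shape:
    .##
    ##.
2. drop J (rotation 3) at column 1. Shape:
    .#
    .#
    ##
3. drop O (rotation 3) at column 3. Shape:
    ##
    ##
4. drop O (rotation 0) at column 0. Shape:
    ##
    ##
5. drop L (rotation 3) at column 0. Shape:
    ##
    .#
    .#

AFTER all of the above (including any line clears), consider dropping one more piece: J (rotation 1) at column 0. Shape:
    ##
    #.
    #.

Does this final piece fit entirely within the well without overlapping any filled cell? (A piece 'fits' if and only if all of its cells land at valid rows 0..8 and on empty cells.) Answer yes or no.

Answer: no

Derivation:
Drop 1: S rot0 at col 2 lands with bottom-row=0; cleared 0 line(s) (total 0); column heights now [0 0 1 2 2 0], max=2
Drop 2: J rot3 at col 1 lands with bottom-row=1; cleared 0 line(s) (total 0); column heights now [0 2 4 2 2 0], max=4
Drop 3: O rot3 at col 3 lands with bottom-row=2; cleared 0 line(s) (total 0); column heights now [0 2 4 4 4 0], max=4
Drop 4: O rot0 at col 0 lands with bottom-row=2; cleared 0 line(s) (total 0); column heights now [4 4 4 4 4 0], max=4
Drop 5: L rot3 at col 0 lands with bottom-row=4; cleared 0 line(s) (total 0); column heights now [7 7 4 4 4 0], max=7
Test piece J rot1 at col 0 (width 2): heights before test = [7 7 4 4 4 0]; fits = False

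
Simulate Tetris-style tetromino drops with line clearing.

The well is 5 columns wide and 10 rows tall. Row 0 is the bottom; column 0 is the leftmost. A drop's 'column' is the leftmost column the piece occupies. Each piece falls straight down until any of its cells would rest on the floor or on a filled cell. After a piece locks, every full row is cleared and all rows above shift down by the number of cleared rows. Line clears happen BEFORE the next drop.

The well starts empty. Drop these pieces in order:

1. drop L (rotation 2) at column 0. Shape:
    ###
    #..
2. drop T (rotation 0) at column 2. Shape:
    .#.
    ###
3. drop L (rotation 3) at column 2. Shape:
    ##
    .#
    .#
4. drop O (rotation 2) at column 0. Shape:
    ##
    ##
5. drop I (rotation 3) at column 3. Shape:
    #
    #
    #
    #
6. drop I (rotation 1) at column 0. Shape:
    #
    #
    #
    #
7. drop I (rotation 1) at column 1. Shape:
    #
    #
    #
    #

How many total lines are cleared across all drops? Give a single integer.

Drop 1: L rot2 at col 0 lands with bottom-row=0; cleared 0 line(s) (total 0); column heights now [2 2 2 0 0], max=2
Drop 2: T rot0 at col 2 lands with bottom-row=2; cleared 0 line(s) (total 0); column heights now [2 2 3 4 3], max=4
Drop 3: L rot3 at col 2 lands with bottom-row=4; cleared 0 line(s) (total 0); column heights now [2 2 7 7 3], max=7
Drop 4: O rot2 at col 0 lands with bottom-row=2; cleared 1 line(s) (total 1); column heights now [3 3 6 6 0], max=6
Drop 5: I rot3 at col 3 lands with bottom-row=6; cleared 0 line(s) (total 1); column heights now [3 3 6 10 0], max=10
Drop 6: I rot1 at col 0 lands with bottom-row=3; cleared 0 line(s) (total 1); column heights now [7 3 6 10 0], max=10
Drop 7: I rot1 at col 1 lands with bottom-row=3; cleared 0 line(s) (total 1); column heights now [7 7 6 10 0], max=10

Answer: 1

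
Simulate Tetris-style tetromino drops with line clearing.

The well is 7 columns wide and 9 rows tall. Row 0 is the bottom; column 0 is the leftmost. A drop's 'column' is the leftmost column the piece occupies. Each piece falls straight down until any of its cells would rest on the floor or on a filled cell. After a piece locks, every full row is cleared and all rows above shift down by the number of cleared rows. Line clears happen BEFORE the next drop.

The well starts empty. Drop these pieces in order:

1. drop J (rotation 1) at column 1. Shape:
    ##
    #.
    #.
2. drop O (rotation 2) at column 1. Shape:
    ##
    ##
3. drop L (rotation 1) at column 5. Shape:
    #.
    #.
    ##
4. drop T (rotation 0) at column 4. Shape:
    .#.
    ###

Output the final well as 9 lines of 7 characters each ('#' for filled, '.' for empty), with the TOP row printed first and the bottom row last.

Drop 1: J rot1 at col 1 lands with bottom-row=0; cleared 0 line(s) (total 0); column heights now [0 3 3 0 0 0 0], max=3
Drop 2: O rot2 at col 1 lands with bottom-row=3; cleared 0 line(s) (total 0); column heights now [0 5 5 0 0 0 0], max=5
Drop 3: L rot1 at col 5 lands with bottom-row=0; cleared 0 line(s) (total 0); column heights now [0 5 5 0 0 3 1], max=5
Drop 4: T rot0 at col 4 lands with bottom-row=3; cleared 0 line(s) (total 0); column heights now [0 5 5 0 4 5 4], max=5

Answer: .......
.......
.......
.......
.##..#.
.##.###
.##..#.
.#...#.
.#...##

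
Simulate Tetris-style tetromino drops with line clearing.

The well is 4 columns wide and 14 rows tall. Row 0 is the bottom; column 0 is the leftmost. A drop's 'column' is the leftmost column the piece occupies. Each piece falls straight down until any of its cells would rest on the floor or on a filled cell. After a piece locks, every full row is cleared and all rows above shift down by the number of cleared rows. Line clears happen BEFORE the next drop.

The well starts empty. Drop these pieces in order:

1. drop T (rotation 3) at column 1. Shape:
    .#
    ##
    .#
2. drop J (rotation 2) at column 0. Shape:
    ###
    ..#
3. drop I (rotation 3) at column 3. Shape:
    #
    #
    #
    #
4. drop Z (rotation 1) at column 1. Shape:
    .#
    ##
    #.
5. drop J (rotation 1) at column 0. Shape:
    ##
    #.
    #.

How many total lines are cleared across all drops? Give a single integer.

Answer: 0

Derivation:
Drop 1: T rot3 at col 1 lands with bottom-row=0; cleared 0 line(s) (total 0); column heights now [0 2 3 0], max=3
Drop 2: J rot2 at col 0 lands with bottom-row=3; cleared 0 line(s) (total 0); column heights now [5 5 5 0], max=5
Drop 3: I rot3 at col 3 lands with bottom-row=0; cleared 0 line(s) (total 0); column heights now [5 5 5 4], max=5
Drop 4: Z rot1 at col 1 lands with bottom-row=5; cleared 0 line(s) (total 0); column heights now [5 7 8 4], max=8
Drop 5: J rot1 at col 0 lands with bottom-row=5; cleared 0 line(s) (total 0); column heights now [8 8 8 4], max=8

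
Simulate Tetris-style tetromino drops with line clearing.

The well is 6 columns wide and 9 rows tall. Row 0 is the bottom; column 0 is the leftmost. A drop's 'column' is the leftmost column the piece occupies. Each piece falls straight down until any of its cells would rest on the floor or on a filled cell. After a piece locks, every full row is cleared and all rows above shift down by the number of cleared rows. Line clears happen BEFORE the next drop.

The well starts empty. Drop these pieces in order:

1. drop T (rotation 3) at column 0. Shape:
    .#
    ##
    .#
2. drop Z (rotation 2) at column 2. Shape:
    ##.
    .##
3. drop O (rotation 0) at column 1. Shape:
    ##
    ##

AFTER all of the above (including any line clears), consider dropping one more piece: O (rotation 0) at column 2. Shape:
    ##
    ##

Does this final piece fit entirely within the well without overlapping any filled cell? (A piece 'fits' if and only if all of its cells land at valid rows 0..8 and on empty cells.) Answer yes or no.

Drop 1: T rot3 at col 0 lands with bottom-row=0; cleared 0 line(s) (total 0); column heights now [2 3 0 0 0 0], max=3
Drop 2: Z rot2 at col 2 lands with bottom-row=0; cleared 0 line(s) (total 0); column heights now [2 3 2 2 1 0], max=3
Drop 3: O rot0 at col 1 lands with bottom-row=3; cleared 0 line(s) (total 0); column heights now [2 5 5 2 1 0], max=5
Test piece O rot0 at col 2 (width 2): heights before test = [2 5 5 2 1 0]; fits = True

Answer: yes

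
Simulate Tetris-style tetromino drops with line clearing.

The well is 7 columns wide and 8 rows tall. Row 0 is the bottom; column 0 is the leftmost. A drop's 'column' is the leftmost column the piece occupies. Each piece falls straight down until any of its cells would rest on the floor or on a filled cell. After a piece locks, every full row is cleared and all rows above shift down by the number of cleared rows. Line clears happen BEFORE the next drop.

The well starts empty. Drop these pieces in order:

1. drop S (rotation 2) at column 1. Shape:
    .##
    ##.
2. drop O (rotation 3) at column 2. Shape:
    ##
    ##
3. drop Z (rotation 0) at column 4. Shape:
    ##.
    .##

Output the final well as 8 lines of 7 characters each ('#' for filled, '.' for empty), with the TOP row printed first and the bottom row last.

Answer: .......
.......
.......
.......
..##...
..##...
..####.
.##..##

Derivation:
Drop 1: S rot2 at col 1 lands with bottom-row=0; cleared 0 line(s) (total 0); column heights now [0 1 2 2 0 0 0], max=2
Drop 2: O rot3 at col 2 lands with bottom-row=2; cleared 0 line(s) (total 0); column heights now [0 1 4 4 0 0 0], max=4
Drop 3: Z rot0 at col 4 lands with bottom-row=0; cleared 0 line(s) (total 0); column heights now [0 1 4 4 2 2 1], max=4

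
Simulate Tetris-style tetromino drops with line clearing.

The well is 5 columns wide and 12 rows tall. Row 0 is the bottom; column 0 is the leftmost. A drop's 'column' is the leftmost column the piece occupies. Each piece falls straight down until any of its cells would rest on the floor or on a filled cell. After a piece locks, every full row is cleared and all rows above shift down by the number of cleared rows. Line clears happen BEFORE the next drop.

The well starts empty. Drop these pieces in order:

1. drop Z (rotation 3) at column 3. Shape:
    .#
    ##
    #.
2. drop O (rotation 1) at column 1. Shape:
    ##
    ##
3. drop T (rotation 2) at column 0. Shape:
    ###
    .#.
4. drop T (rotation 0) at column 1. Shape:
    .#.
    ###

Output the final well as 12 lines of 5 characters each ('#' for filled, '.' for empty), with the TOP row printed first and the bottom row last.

Drop 1: Z rot3 at col 3 lands with bottom-row=0; cleared 0 line(s) (total 0); column heights now [0 0 0 2 3], max=3
Drop 2: O rot1 at col 1 lands with bottom-row=0; cleared 0 line(s) (total 0); column heights now [0 2 2 2 3], max=3
Drop 3: T rot2 at col 0 lands with bottom-row=2; cleared 0 line(s) (total 0); column heights now [4 4 4 2 3], max=4
Drop 4: T rot0 at col 1 lands with bottom-row=4; cleared 0 line(s) (total 0); column heights now [4 5 6 5 3], max=6

Answer: .....
.....
.....
.....
.....
.....
..#..
.###.
###..
.#..#
.####
.###.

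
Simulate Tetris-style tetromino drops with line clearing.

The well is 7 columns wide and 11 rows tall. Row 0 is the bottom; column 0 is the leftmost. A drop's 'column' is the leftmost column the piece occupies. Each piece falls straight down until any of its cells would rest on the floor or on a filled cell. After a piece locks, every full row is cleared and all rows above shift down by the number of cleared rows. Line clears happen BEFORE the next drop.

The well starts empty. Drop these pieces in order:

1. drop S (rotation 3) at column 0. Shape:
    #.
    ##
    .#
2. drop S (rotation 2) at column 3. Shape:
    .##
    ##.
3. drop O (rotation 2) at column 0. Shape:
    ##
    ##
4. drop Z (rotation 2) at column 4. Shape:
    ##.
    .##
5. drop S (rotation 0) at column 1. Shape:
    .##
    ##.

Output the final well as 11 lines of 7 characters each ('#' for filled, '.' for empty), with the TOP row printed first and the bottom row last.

Drop 1: S rot3 at col 0 lands with bottom-row=0; cleared 0 line(s) (total 0); column heights now [3 2 0 0 0 0 0], max=3
Drop 2: S rot2 at col 3 lands with bottom-row=0; cleared 0 line(s) (total 0); column heights now [3 2 0 1 2 2 0], max=3
Drop 3: O rot2 at col 0 lands with bottom-row=3; cleared 0 line(s) (total 0); column heights now [5 5 0 1 2 2 0], max=5
Drop 4: Z rot2 at col 4 lands with bottom-row=2; cleared 0 line(s) (total 0); column heights now [5 5 0 1 4 4 3], max=5
Drop 5: S rot0 at col 1 lands with bottom-row=5; cleared 0 line(s) (total 0); column heights now [5 6 7 7 4 4 3], max=7

Answer: .......
.......
.......
.......
..##...
.##....
##.....
##..##.
#....##
##..##.
.#.##..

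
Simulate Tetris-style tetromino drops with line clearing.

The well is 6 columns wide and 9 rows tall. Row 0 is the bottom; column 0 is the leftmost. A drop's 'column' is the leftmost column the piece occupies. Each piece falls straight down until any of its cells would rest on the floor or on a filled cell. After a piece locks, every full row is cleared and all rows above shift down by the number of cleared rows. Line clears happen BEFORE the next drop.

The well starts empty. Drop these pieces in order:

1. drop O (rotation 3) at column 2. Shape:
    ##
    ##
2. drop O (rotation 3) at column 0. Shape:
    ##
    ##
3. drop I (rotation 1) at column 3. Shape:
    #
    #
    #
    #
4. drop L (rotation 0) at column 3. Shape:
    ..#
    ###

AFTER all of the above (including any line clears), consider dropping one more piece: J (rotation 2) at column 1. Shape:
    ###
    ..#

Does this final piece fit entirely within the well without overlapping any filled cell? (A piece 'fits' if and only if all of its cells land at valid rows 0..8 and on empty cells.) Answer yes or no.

Drop 1: O rot3 at col 2 lands with bottom-row=0; cleared 0 line(s) (total 0); column heights now [0 0 2 2 0 0], max=2
Drop 2: O rot3 at col 0 lands with bottom-row=0; cleared 0 line(s) (total 0); column heights now [2 2 2 2 0 0], max=2
Drop 3: I rot1 at col 3 lands with bottom-row=2; cleared 0 line(s) (total 0); column heights now [2 2 2 6 0 0], max=6
Drop 4: L rot0 at col 3 lands with bottom-row=6; cleared 0 line(s) (total 0); column heights now [2 2 2 7 7 8], max=8
Test piece J rot2 at col 1 (width 3): heights before test = [2 2 2 7 7 8]; fits = True

Answer: yes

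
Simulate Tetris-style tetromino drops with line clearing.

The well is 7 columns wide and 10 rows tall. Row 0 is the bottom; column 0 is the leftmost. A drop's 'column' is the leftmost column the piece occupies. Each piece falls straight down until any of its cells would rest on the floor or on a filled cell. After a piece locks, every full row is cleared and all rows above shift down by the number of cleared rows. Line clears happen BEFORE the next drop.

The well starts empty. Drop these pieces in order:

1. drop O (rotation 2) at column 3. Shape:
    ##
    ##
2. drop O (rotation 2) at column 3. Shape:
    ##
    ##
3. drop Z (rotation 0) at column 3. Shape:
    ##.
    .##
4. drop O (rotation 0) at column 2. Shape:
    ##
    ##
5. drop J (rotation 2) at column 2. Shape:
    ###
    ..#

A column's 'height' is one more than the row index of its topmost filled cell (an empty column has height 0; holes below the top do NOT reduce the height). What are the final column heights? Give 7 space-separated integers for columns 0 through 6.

Answer: 0 0 9 9 9 5 0

Derivation:
Drop 1: O rot2 at col 3 lands with bottom-row=0; cleared 0 line(s) (total 0); column heights now [0 0 0 2 2 0 0], max=2
Drop 2: O rot2 at col 3 lands with bottom-row=2; cleared 0 line(s) (total 0); column heights now [0 0 0 4 4 0 0], max=4
Drop 3: Z rot0 at col 3 lands with bottom-row=4; cleared 0 line(s) (total 0); column heights now [0 0 0 6 6 5 0], max=6
Drop 4: O rot0 at col 2 lands with bottom-row=6; cleared 0 line(s) (total 0); column heights now [0 0 8 8 6 5 0], max=8
Drop 5: J rot2 at col 2 lands with bottom-row=7; cleared 0 line(s) (total 0); column heights now [0 0 9 9 9 5 0], max=9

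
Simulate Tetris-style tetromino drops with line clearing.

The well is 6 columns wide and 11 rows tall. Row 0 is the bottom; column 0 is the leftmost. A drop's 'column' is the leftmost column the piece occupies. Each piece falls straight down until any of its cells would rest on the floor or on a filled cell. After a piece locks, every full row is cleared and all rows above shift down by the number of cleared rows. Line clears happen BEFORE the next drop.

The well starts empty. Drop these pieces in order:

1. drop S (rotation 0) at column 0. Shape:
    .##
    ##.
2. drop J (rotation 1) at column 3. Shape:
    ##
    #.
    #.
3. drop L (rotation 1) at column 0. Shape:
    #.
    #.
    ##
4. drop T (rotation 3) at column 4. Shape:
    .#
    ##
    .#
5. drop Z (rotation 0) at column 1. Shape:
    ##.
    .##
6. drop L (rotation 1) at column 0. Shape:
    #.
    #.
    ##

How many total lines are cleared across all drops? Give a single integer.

Answer: 0

Derivation:
Drop 1: S rot0 at col 0 lands with bottom-row=0; cleared 0 line(s) (total 0); column heights now [1 2 2 0 0 0], max=2
Drop 2: J rot1 at col 3 lands with bottom-row=0; cleared 0 line(s) (total 0); column heights now [1 2 2 3 3 0], max=3
Drop 3: L rot1 at col 0 lands with bottom-row=2; cleared 0 line(s) (total 0); column heights now [5 3 2 3 3 0], max=5
Drop 4: T rot3 at col 4 lands with bottom-row=2; cleared 0 line(s) (total 0); column heights now [5 3 2 3 4 5], max=5
Drop 5: Z rot0 at col 1 lands with bottom-row=3; cleared 0 line(s) (total 0); column heights now [5 5 5 4 4 5], max=5
Drop 6: L rot1 at col 0 lands with bottom-row=5; cleared 0 line(s) (total 0); column heights now [8 6 5 4 4 5], max=8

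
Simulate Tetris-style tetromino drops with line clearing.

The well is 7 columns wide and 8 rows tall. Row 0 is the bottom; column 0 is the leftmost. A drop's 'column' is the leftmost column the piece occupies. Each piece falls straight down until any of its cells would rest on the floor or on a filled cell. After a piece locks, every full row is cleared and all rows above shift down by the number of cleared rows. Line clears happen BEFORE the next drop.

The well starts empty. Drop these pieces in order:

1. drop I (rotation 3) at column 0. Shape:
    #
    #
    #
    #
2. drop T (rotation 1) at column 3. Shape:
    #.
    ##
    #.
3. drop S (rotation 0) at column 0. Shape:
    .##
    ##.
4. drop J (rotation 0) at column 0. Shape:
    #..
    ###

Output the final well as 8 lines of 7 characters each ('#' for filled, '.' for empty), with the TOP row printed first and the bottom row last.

Answer: #......
###....
.##....
##.....
#......
#..#...
#..##..
#..#...

Derivation:
Drop 1: I rot3 at col 0 lands with bottom-row=0; cleared 0 line(s) (total 0); column heights now [4 0 0 0 0 0 0], max=4
Drop 2: T rot1 at col 3 lands with bottom-row=0; cleared 0 line(s) (total 0); column heights now [4 0 0 3 2 0 0], max=4
Drop 3: S rot0 at col 0 lands with bottom-row=4; cleared 0 line(s) (total 0); column heights now [5 6 6 3 2 0 0], max=6
Drop 4: J rot0 at col 0 lands with bottom-row=6; cleared 0 line(s) (total 0); column heights now [8 7 7 3 2 0 0], max=8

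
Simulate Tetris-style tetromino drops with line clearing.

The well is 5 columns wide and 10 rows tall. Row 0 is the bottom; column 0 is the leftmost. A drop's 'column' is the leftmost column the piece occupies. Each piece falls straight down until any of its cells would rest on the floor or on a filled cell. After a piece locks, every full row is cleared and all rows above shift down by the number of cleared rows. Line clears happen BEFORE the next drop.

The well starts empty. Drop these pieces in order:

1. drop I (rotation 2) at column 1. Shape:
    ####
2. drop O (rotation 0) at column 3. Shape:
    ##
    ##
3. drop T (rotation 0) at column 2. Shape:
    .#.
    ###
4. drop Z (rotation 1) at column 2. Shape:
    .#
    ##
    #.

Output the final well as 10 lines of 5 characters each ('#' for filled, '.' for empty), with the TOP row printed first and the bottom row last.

Drop 1: I rot2 at col 1 lands with bottom-row=0; cleared 0 line(s) (total 0); column heights now [0 1 1 1 1], max=1
Drop 2: O rot0 at col 3 lands with bottom-row=1; cleared 0 line(s) (total 0); column heights now [0 1 1 3 3], max=3
Drop 3: T rot0 at col 2 lands with bottom-row=3; cleared 0 line(s) (total 0); column heights now [0 1 4 5 4], max=5
Drop 4: Z rot1 at col 2 lands with bottom-row=4; cleared 0 line(s) (total 0); column heights now [0 1 6 7 4], max=7

Answer: .....
.....
.....
...#.
..##.
..##.
..###
...##
...##
.####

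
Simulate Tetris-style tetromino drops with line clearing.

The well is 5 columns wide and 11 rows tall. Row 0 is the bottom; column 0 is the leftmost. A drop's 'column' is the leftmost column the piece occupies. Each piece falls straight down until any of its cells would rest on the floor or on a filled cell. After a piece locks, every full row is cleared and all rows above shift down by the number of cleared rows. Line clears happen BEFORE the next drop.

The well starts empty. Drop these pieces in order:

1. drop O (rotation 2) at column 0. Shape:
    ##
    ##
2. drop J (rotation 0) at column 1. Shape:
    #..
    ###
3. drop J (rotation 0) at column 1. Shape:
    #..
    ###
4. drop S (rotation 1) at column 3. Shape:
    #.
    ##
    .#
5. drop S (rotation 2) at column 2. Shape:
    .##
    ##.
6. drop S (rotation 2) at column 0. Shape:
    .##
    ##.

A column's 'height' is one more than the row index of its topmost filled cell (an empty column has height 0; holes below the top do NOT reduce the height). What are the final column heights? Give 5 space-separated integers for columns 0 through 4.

Answer: 8 9 9 9 9

Derivation:
Drop 1: O rot2 at col 0 lands with bottom-row=0; cleared 0 line(s) (total 0); column heights now [2 2 0 0 0], max=2
Drop 2: J rot0 at col 1 lands with bottom-row=2; cleared 0 line(s) (total 0); column heights now [2 4 3 3 0], max=4
Drop 3: J rot0 at col 1 lands with bottom-row=4; cleared 0 line(s) (total 0); column heights now [2 6 5 5 0], max=6
Drop 4: S rot1 at col 3 lands with bottom-row=4; cleared 0 line(s) (total 0); column heights now [2 6 5 7 6], max=7
Drop 5: S rot2 at col 2 lands with bottom-row=7; cleared 0 line(s) (total 0); column heights now [2 6 8 9 9], max=9
Drop 6: S rot2 at col 0 lands with bottom-row=7; cleared 0 line(s) (total 0); column heights now [8 9 9 9 9], max=9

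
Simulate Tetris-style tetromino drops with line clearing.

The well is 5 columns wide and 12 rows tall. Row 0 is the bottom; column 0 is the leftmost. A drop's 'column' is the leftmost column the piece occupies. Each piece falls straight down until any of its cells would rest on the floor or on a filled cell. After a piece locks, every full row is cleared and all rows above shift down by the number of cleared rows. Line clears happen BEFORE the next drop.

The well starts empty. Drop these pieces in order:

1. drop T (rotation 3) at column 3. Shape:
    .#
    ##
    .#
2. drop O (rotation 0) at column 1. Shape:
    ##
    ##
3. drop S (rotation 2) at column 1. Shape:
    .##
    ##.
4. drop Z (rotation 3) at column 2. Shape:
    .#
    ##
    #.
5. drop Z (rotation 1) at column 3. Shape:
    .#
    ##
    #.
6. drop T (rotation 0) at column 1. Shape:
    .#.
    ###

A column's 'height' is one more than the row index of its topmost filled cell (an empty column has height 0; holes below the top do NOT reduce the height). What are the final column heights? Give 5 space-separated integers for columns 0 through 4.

Drop 1: T rot3 at col 3 lands with bottom-row=0; cleared 0 line(s) (total 0); column heights now [0 0 0 2 3], max=3
Drop 2: O rot0 at col 1 lands with bottom-row=0; cleared 0 line(s) (total 0); column heights now [0 2 2 2 3], max=3
Drop 3: S rot2 at col 1 lands with bottom-row=2; cleared 0 line(s) (total 0); column heights now [0 3 4 4 3], max=4
Drop 4: Z rot3 at col 2 lands with bottom-row=4; cleared 0 line(s) (total 0); column heights now [0 3 6 7 3], max=7
Drop 5: Z rot1 at col 3 lands with bottom-row=7; cleared 0 line(s) (total 0); column heights now [0 3 6 9 10], max=10
Drop 6: T rot0 at col 1 lands with bottom-row=9; cleared 0 line(s) (total 0); column heights now [0 10 11 10 10], max=11

Answer: 0 10 11 10 10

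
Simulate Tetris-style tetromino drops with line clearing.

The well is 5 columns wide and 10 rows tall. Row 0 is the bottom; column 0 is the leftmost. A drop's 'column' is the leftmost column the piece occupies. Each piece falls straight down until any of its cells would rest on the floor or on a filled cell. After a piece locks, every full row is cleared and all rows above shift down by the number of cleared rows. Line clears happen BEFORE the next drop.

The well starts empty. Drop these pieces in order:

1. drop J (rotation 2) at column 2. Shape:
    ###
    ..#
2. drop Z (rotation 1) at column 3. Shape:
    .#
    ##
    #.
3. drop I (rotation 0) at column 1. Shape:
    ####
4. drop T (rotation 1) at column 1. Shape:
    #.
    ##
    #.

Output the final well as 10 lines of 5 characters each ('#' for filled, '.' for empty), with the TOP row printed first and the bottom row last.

Drop 1: J rot2 at col 2 lands with bottom-row=0; cleared 0 line(s) (total 0); column heights now [0 0 2 2 2], max=2
Drop 2: Z rot1 at col 3 lands with bottom-row=2; cleared 0 line(s) (total 0); column heights now [0 0 2 4 5], max=5
Drop 3: I rot0 at col 1 lands with bottom-row=5; cleared 0 line(s) (total 0); column heights now [0 6 6 6 6], max=6
Drop 4: T rot1 at col 1 lands with bottom-row=6; cleared 0 line(s) (total 0); column heights now [0 9 8 6 6], max=9

Answer: .....
.#...
.##..
.#...
.####
....#
...##
...#.
..###
....#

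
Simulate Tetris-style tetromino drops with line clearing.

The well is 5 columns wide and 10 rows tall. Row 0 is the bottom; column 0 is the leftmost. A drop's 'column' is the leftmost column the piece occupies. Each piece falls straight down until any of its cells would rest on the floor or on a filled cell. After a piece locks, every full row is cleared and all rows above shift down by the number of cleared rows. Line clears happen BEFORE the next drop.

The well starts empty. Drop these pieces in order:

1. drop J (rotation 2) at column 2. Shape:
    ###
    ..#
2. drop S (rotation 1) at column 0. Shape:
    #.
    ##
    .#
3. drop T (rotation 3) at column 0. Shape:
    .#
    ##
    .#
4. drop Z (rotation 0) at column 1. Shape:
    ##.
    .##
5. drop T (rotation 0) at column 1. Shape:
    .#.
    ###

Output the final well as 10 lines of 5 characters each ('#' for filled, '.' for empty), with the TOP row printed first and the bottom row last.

Answer: .....
.....
.....
..#..
.###.
.##..
.###.
##...
##...
.#..#

Derivation:
Drop 1: J rot2 at col 2 lands with bottom-row=0; cleared 0 line(s) (total 0); column heights now [0 0 2 2 2], max=2
Drop 2: S rot1 at col 0 lands with bottom-row=0; cleared 1 line(s) (total 1); column heights now [2 1 0 0 1], max=2
Drop 3: T rot3 at col 0 lands with bottom-row=1; cleared 0 line(s) (total 1); column heights now [3 4 0 0 1], max=4
Drop 4: Z rot0 at col 1 lands with bottom-row=3; cleared 0 line(s) (total 1); column heights now [3 5 5 4 1], max=5
Drop 5: T rot0 at col 1 lands with bottom-row=5; cleared 0 line(s) (total 1); column heights now [3 6 7 6 1], max=7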